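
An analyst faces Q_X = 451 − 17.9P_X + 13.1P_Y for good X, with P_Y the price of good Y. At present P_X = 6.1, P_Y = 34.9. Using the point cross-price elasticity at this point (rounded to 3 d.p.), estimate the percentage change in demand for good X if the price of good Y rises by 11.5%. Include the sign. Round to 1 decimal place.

At P_X = 6.1, P_Y = 34.9: Q_X = 799.
∂Q_X/∂P_Y = 13.1.
ε = (∂Q_X/∂P_Y)(P_Y/Q_X) = 13.1000 × 34.9/799 ≈ 0.572.
%ΔQ_X ≈ ε × %ΔP_Y = 0.572 × (11.5%) = 6.6%.

6.6%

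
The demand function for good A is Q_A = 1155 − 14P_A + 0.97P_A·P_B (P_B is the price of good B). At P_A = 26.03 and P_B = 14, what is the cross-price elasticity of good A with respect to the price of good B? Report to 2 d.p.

At P_A = 26.03 and P_B = 14: Q_A = 1144.067.
∂Q_A/∂P_B = 0.97P_A = 0.97(26.03) = 25.2491.
ε = (∂Q_A/∂P_B)(P_B/Q_A) = 25.2491 × (14/1144.067) ≈ 0.31.

0.31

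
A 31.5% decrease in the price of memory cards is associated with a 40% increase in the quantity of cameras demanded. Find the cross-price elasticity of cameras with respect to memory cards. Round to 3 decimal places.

-1.270

ε = (%ΔQ of cameras) / (%ΔP of memory cards) = (40%) / (-31.5%) ≈ -1.270.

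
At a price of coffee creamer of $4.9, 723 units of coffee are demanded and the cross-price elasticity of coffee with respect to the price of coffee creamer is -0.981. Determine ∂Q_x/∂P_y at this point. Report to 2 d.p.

ε = (∂Q_x/∂P_y)·(P_y/Q_x) ⇒ ∂Q_x/∂P_y = ε·Q_x/P_y = -0.981 × 723/4.9 ≈ -144.75.

-144.75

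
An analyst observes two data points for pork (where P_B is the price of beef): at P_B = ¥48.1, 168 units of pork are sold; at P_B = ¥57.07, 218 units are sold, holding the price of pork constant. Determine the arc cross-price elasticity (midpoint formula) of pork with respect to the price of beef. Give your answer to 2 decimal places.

ΔQ_A = 218 − 168 = 50; ΔP_B = 57.07 − 48.1 = 8.97.
Midpoints: Q̄_A = 193.0, P̄_B = 52.59.
ε = (ΔQ_A/Q̄_A)/(ΔP_B/P̄_B) = (50/193.0)/(8.97/52.59) ≈ 1.52.

1.52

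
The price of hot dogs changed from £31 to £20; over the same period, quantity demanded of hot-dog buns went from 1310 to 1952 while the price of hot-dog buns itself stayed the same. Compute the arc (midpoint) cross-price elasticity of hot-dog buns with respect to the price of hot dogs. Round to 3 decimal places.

-0.912

ΔQ_A = 1952 − 1310 = 642; ΔP_B = 20 − 31 = -11.
Midpoints: Q̄_A = 1631.0, P̄_B = 25.50.
ε = (ΔQ_A/Q̄_A)/(ΔP_B/P̄_B) = (642/1631.0)/(-11/25.50) ≈ -0.912.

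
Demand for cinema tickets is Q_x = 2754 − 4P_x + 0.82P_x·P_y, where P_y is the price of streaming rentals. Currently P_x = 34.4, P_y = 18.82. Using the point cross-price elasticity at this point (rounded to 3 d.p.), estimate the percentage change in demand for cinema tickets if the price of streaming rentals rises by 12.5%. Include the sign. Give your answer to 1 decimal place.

2.1%

At P_x = 34.4, P_y = 18.82: Q_x = 3147.275.
∂Q_x/∂P_y = 0.82P_x = 28.2080.
ε = (∂Q_x/∂P_y)(P_y/Q_x) = 28.2080 × 18.82/3147.275 ≈ 0.169.
%ΔQ_x ≈ ε × %ΔP_y = 0.169 × (12.5%) = 2.1%.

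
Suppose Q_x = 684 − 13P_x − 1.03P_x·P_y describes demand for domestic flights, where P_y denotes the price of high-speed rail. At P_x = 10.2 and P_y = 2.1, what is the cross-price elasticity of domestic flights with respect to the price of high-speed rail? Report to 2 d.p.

-0.04

At P_x = 10.2 and P_y = 2.1: Q_x = 529.337.
∂Q_x/∂P_y = -1.03P_x = -1.03(10.2) = -10.5060.
ε = (∂Q_x/∂P_y)(P_y/Q_x) = -10.5060 × (2.1/529.337) ≈ -0.04.
ε < 0: complements.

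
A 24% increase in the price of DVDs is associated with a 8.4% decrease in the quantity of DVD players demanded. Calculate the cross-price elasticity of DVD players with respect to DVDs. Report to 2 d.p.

ε = (%ΔQ of DVD players) / (%ΔP of DVDs) = (-8.4%) / (24%) ≈ -0.35.
Negative cross-price elasticity: complements.

-0.35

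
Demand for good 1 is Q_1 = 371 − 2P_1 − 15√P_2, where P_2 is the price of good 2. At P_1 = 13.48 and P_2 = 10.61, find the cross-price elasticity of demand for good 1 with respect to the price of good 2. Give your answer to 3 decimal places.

-0.083

At P_1 = 13.48 and P_2 = 10.61: Q_1 = 295.181.
∂Q_1/∂P_2 = -15/(2√P_2) = -15/(2√10.61) = -2.3025.
ε = (∂Q_1/∂P_2)(P_2/Q_1) = -2.3025 × (10.61/295.181) ≈ -0.083.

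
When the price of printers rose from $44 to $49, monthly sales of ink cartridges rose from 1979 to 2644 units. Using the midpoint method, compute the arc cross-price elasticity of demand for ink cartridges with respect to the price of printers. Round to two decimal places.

ΔQ_A = 2644 − 1979 = 665; ΔP_B = 49 − 44 = 5.
Midpoints: Q̄_A = 2311.5, P̄_B = 46.50.
ε = (ΔQ_A/Q̄_A)/(ΔP_B/P̄_B) = (665/2311.5)/(5/46.50) ≈ 2.68.

2.68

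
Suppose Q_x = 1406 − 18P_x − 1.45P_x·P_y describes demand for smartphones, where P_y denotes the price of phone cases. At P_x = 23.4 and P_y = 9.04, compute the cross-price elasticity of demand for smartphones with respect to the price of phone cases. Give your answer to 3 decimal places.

At P_x = 23.4 and P_y = 9.04: Q_x = 678.073.
∂Q_x/∂P_y = -1.45P_x = -1.45(23.4) = -33.9300.
ε = (∂Q_x/∂P_y)(P_y/Q_x) = -33.9300 × (9.04/678.073) ≈ -0.452.

-0.452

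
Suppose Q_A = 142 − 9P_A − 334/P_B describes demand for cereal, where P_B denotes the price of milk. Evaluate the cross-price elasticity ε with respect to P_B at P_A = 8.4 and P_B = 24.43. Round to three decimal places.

0.259

At P_A = 8.4 and P_B = 24.43: Q_A = 52.728.
∂Q_A/∂P_B = 334/P_B² = 0.5596.
ε = (∂Q_A/∂P_B)(P_B/Q_A) = 0.5596 × (24.43/52.728) ≈ 0.259.
ε > 0: substitutes.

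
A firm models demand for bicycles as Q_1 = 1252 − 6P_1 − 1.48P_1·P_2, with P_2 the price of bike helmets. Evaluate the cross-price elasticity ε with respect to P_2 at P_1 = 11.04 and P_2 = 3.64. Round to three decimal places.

-0.053

At P_1 = 11.04 and P_2 = 3.64: Q_1 = 1126.285.
∂Q_1/∂P_2 = -1.48P_1 = -1.48(11.04) = -16.3392.
ε = (∂Q_1/∂P_2)(P_2/Q_1) = -16.3392 × (3.64/1126.285) ≈ -0.053.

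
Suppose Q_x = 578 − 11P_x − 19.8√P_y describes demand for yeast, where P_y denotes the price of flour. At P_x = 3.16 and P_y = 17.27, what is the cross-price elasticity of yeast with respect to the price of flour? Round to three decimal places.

At P_x = 3.16 and P_y = 17.27: Q_x = 460.957.
∂Q_x/∂P_y = -19.8/(2√P_y) = -19.8/(2√17.27) = -2.3823.
ε = (∂Q_x/∂P_y)(P_y/Q_x) = -2.3823 × (17.27/460.957) ≈ -0.089.

-0.089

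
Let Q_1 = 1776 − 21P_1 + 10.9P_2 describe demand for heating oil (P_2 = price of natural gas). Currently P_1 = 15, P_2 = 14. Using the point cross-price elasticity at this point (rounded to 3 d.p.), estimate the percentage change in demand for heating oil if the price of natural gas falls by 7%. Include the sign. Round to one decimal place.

-0.7%

At P_1 = 15, P_2 = 14: Q_1 = 1613.6.
∂Q_1/∂P_2 = 10.9.
ε = (∂Q_1/∂P_2)(P_2/Q_1) = 10.9000 × 14/1613.6 ≈ 0.095.
%ΔQ_1 ≈ ε × %ΔP_2 = 0.095 × (-7%) = -0.7%.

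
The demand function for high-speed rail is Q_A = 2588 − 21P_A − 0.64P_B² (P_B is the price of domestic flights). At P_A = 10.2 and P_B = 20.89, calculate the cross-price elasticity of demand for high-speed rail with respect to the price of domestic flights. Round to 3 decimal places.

-0.267

At P_A = 10.2 and P_B = 20.89: Q_A = 2094.509.
∂Q_A/∂P_B = -1.28P_B = -1.28(20.89) = -26.7392.
ε = (∂Q_A/∂P_B)(P_B/Q_A) = -26.7392 × (20.89/2094.509) ≈ -0.267.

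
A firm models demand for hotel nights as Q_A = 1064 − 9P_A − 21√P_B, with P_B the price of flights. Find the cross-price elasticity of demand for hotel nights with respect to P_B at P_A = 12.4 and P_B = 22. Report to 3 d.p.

At P_A = 12.4 and P_B = 22: Q_A = 853.901.
∂Q_A/∂P_B = -21/(2√P_B) = -21/(2√22) = -2.2386.
ε = (∂Q_A/∂P_B)(P_B/Q_A) = -2.2386 × (22/853.901) ≈ -0.058.
ε < 0: complements.

-0.058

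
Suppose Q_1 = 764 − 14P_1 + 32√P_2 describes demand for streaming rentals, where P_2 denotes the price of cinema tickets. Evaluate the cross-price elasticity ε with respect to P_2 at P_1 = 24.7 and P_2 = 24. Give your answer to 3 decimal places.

0.136

At P_1 = 24.7 and P_2 = 24: Q_1 = 574.967.
∂Q_1/∂P_2 = 32/(2√P_2) = 32/(2√24) = 3.2660.
ε = (∂Q_1/∂P_2)(P_2/Q_1) = 3.2660 × (24/574.967) ≈ 0.136.
ε > 0: substitutes.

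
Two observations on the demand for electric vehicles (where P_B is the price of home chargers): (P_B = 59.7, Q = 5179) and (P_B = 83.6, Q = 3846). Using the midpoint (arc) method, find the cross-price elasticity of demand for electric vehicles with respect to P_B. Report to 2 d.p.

-0.89

ΔQ_A = 3846 − 5179 = -1333; ΔP_B = 83.6 − 59.7 = 23.9.
Midpoints: Q̄_A = 4512.5, P̄_B = 71.65.
ε = (ΔQ_A/Q̄_A)/(ΔP_B/P̄_B) = (-1333/4512.5)/(23.9/71.65) ≈ -0.89.
ε < 0: electric vehicles and home chargers are complements.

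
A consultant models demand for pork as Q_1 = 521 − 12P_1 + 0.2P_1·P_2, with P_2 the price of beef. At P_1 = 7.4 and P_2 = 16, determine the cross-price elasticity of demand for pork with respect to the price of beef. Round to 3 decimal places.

At P_1 = 7.4 and P_2 = 16: Q_1 = 455.88.
∂Q_1/∂P_2 = 0.2P_1 = 0.2(7.4) = 1.4800.
ε = (∂Q_1/∂P_2)(P_2/Q_1) = 1.4800 × (16/455.88) ≈ 0.052.
ε > 0: substitutes.

0.052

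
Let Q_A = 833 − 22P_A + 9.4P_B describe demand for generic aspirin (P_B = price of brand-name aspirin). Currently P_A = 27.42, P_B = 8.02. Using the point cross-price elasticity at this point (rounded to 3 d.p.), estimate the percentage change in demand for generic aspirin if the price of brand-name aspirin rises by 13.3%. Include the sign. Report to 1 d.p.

At P_A = 27.42, P_B = 8.02: Q_A = 305.148.
∂Q_A/∂P_B = 9.4.
ε = (∂Q_A/∂P_B)(P_B/Q_A) = 9.4000 × 8.02/305.148 ≈ 0.247.
%ΔQ_A ≈ ε × %ΔP_B = 0.247 × (13.3%) = 3.3%.

3.3%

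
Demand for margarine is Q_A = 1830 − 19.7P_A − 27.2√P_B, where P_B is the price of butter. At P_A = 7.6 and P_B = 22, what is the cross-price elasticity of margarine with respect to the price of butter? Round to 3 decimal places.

-0.041

At P_A = 7.6 and P_B = 22: Q_A = 1552.701.
∂Q_A/∂P_B = -27.2/(2√P_B) = -27.2/(2√22) = -2.8995.
ε = (∂Q_A/∂P_B)(P_B/Q_A) = -2.8995 × (22/1552.701) ≈ -0.041.
ε < 0: complements.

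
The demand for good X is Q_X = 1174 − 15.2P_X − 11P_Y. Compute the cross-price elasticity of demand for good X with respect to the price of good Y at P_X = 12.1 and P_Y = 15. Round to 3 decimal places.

At P_X = 12.1 and P_Y = 15: Q_X = 825.08.
∂Q_X/∂P_Y = -11.
ε = (∂Q_X/∂P_Y)(P_Y/Q_X) = -11 × (15/825.08) ≈ -0.200.

-0.200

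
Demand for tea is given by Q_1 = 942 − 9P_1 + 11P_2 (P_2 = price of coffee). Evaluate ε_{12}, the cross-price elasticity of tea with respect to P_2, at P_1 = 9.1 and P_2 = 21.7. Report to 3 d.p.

0.217

At P_1 = 9.1 and P_2 = 21.7: Q_1 = 1098.8.
∂Q_1/∂P_2 = 11.
ε = (∂Q_1/∂P_2)(P_2/Q_1) = 11 × (21.7/1098.8) ≈ 0.217.
Since ε > 0, tea and coffee are substitutes.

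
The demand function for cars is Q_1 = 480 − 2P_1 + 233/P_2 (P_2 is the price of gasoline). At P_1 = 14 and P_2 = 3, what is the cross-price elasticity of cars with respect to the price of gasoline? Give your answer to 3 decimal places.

At P_1 = 14 and P_2 = 3: Q_1 = 529.667.
∂Q_1/∂P_2 = −233/P_2² = -25.8889.
ε = (∂Q_1/∂P_2)(P_2/Q_1) = -25.8889 × (3/529.667) ≈ -0.147.

-0.147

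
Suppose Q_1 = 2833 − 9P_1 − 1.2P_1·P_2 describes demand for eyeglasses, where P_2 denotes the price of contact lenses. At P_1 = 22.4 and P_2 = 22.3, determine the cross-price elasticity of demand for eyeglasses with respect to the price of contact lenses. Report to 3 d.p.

At P_1 = 22.4 and P_2 = 22.3: Q_1 = 2031.976.
∂Q_1/∂P_2 = -1.2P_1 = -1.2(22.4) = -26.8800.
ε = (∂Q_1/∂P_2)(P_2/Q_1) = -26.8800 × (22.3/2031.976) ≈ -0.295.
ε < 0: complements.

-0.295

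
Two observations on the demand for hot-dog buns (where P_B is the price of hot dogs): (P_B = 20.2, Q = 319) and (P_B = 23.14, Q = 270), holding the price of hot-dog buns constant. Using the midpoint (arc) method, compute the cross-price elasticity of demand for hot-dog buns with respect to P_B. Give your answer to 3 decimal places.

-1.226

ΔQ_A = 270 − 319 = -49; ΔP_B = 23.14 − 20.2 = 2.94.
Midpoints: Q̄_A = 294.5, P̄_B = 21.67.
ε = (ΔQ_A/Q̄_A)/(ΔP_B/P̄_B) = (-49/294.5)/(2.94/21.67) ≈ -1.226.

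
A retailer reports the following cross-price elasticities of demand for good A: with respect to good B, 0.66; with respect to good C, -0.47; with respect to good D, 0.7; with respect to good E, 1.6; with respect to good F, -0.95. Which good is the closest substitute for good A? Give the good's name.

good E

Substitutes have ε > 0. Among the positive values, 1.6 (good E) is largest.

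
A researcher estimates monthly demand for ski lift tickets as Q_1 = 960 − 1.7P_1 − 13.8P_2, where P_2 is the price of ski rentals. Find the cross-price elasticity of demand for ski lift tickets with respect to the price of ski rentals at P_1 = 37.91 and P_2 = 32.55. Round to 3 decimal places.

-1.006

At P_1 = 37.91 and P_2 = 32.55: Q_1 = 446.363.
∂Q_1/∂P_2 = -13.8.
ε = (∂Q_1/∂P_2)(P_2/Q_1) = -13.8 × (32.55/446.363) ≈ -1.006.
Since ε < 0, ski lift tickets and ski rentals are complements.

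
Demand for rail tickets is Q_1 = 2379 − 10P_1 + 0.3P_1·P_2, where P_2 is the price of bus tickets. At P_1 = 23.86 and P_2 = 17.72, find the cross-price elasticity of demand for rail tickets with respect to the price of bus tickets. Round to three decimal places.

At P_1 = 23.86 and P_2 = 17.72: Q_1 = 2267.240.
∂Q_1/∂P_2 = 0.3P_1 = 0.3(23.86) = 7.1580.
ε = (∂Q_1/∂P_2)(P_2/Q_1) = 7.1580 × (17.72/2267.240) ≈ 0.056.

0.056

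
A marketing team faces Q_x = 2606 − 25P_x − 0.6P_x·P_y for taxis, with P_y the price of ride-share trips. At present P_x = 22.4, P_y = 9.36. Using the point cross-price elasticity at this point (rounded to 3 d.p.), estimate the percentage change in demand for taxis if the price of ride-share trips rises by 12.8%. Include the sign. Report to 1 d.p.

At P_x = 22.4, P_y = 9.36: Q_x = 1920.202.
∂Q_x/∂P_y = -0.6P_x = -13.4400.
ε = (∂Q_x/∂P_y)(P_y/Q_x) = -13.4400 × 9.36/1920.202 ≈ -0.066.
%ΔQ_x ≈ ε × %ΔP_y = -0.066 × (12.8%) = -0.8%.

-0.8%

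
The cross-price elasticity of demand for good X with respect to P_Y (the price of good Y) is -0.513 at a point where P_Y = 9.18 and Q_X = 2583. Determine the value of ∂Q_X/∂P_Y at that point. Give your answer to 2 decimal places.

-144.34

ε = (∂Q_X/∂P_Y)·(P_Y/Q_X) ⇒ ∂Q_X/∂P_Y = ε·Q_X/P_Y = -0.513 × 2583/9.18 ≈ -144.34.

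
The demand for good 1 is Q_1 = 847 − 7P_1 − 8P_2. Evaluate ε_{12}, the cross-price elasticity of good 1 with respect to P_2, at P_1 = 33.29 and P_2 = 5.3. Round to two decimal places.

-0.07

At P_1 = 33.29 and P_2 = 5.3: Q_1 = 571.57.
∂Q_1/∂P_2 = -8.
ε = (∂Q_1/∂P_2)(P_2/Q_1) = -8 × (5.3/571.57) ≈ -0.07.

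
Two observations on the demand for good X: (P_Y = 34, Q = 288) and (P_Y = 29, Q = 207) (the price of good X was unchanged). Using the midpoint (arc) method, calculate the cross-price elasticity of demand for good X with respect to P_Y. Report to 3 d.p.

ΔQ_X = 207 − 288 = -81; ΔP_Y = 29 − 34 = -5.
Midpoints: Q̄_X = 247.5, P̄_Y = 31.50.
ε = (ΔQ_X/Q̄_X)/(ΔP_Y/P̄_Y) = (-81/247.5)/(-5/31.50) ≈ 2.062.
ε > 0: good X and good Y are substitutes.

2.062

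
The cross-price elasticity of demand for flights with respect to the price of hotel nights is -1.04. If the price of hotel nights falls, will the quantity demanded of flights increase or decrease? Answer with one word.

increase

ε < 0 and the price of hotel nights falls, so the quantity of flights moves in the opposite direction: it increases.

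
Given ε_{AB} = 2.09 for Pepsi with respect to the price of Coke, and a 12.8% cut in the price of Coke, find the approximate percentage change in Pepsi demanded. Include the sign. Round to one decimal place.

-26.8%

%ΔQ ≈ ε × %ΔP of Coke = 2.09 × (-12.8%) = -26.8%.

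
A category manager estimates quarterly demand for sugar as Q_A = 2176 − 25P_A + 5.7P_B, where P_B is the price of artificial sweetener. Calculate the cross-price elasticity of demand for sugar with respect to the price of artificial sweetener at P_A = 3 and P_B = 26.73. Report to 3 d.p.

At P_A = 3 and P_B = 26.73: Q_A = 2253.361.
∂Q_A/∂P_B = 5.7.
ε = (∂Q_A/∂P_B)(P_B/Q_A) = 5.7 × (26.73/2253.361) ≈ 0.068.
Since ε > 0, sugar and artificial sweetener are substitutes.

0.068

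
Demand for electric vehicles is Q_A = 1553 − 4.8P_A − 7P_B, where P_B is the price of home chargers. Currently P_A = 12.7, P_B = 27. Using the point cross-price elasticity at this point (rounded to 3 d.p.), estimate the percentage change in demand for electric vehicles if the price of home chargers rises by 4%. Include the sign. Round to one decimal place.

-0.6%

At P_A = 12.7, P_B = 27: Q_A = 1303.04.
∂Q_A/∂P_B = -7.
ε = (∂Q_A/∂P_B)(P_B/Q_A) = -7.0000 × 27/1303.04 ≈ -0.145.
%ΔQ_A ≈ ε × %ΔP_B = -0.145 × (4%) = -0.6%.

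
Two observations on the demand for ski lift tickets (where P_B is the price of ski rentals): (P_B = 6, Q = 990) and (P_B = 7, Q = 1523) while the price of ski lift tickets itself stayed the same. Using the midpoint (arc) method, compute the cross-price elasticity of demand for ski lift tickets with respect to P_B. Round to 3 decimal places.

ΔQ_A = 1523 − 990 = 533; ΔP_B = 7 − 6 = 1.
Midpoints: Q̄_A = 1256.5, P̄_B = 6.50.
ε = (ΔQ_A/Q̄_A)/(ΔP_B/P̄_B) = (533/1256.5)/(1/6.50) ≈ 2.757.

2.757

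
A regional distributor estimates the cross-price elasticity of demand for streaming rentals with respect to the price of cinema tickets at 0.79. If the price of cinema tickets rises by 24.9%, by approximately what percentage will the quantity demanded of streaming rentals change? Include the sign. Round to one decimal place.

%ΔQ ≈ ε × %ΔP of cinema tickets = 0.79 × (24.9%) = 19.7%.
Demand for streaming rentals rises by about 19.7%.

19.7%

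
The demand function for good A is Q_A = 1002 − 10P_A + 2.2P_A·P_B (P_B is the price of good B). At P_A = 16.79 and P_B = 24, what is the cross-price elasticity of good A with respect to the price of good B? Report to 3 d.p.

At P_A = 16.79 and P_B = 24: Q_A = 1720.612.
∂Q_A/∂P_B = 2.2P_A = 2.2(16.79) = 36.9380.
ε = (∂Q_A/∂P_B)(P_B/Q_A) = 36.9380 × (24/1720.612) ≈ 0.515.
ε > 0: substitutes.

0.515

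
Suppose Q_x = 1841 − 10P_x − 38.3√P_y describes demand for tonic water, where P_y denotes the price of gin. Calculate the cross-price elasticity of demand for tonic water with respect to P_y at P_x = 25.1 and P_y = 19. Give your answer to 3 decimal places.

-0.059

At P_x = 25.1 and P_y = 19: Q_x = 1423.054.
∂Q_x/∂P_y = -38.3/(2√P_y) = -38.3/(2√19) = -4.3933.
ε = (∂Q_x/∂P_y)(P_y/Q_x) = -4.3933 × (19/1423.054) ≈ -0.059.
ε < 0: complements.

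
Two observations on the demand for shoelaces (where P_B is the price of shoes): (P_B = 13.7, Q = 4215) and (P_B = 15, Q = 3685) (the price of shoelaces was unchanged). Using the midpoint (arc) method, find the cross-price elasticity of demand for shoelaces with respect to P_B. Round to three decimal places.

-1.481

ΔQ_A = 3685 − 4215 = -530; ΔP_B = 15 − 13.7 = 1.3.
Midpoints: Q̄_A = 3950.0, P̄_B = 14.35.
ε = (ΔQ_A/Q̄_A)/(ΔP_B/P̄_B) = (-530/3950.0)/(1.3/14.35) ≈ -1.481.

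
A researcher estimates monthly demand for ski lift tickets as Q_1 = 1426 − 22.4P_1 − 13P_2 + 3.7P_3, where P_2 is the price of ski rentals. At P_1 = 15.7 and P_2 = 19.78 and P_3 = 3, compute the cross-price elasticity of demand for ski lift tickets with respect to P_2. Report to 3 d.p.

At P_1 = 15.7 and P_2 = 19.78 and P_3 = 3: Q_1 = 828.28.
∂Q_1/∂P_2 = -13.
ε = (∂Q_1/∂P_2)(P_2/Q_1) = -13 × (19.78/828.28) ≈ -0.310.
Since ε < 0, ski lift tickets and ski rentals are complements.

-0.310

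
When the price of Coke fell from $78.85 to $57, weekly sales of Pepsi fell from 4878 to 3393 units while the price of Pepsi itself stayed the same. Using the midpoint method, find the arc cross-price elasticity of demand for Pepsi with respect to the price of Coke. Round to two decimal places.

1.12

ΔQ_A = 3393 − 4878 = -1485; ΔP_B = 57 − 78.85 = -21.85.
Midpoints: Q̄_A = 4135.5, P̄_B = 67.92.
ε = (ΔQ_A/Q̄_A)/(ΔP_B/P̄_B) = (-1485/4135.5)/(-21.85/67.92) ≈ 1.12.
ε > 0: Pepsi and Coke are substitutes.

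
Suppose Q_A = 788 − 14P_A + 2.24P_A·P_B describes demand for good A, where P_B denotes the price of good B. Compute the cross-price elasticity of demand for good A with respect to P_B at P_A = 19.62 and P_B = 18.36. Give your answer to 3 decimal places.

At P_A = 19.62 and P_B = 18.36: Q_A = 1320.220.
∂Q_A/∂P_B = 2.24P_A = 2.24(19.62) = 43.9488.
ε = (∂Q_A/∂P_B)(P_B/Q_A) = 43.9488 × (18.36/1320.220) ≈ 0.611.
ε > 0: substitutes.

0.611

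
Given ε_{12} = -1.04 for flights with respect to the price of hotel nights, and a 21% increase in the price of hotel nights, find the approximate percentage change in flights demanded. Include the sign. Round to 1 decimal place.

%ΔQ ≈ ε × %ΔP of hotel nights = -1.04 × (21%) = -21.8%.

-21.8%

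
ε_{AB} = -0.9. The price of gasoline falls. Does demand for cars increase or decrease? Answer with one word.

increase

ε < 0 and the price of gasoline falls, so the quantity of cars moves in the opposite direction: it increases.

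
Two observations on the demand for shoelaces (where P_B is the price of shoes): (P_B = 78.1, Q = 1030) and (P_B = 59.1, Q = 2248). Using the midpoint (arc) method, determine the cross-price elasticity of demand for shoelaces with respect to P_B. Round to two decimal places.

ΔQ_A = 2248 − 1030 = 1218; ΔP_B = 59.1 − 78.1 = -19.
Midpoints: Q̄_A = 1639.0, P̄_B = 68.60.
ε = (ΔQ_A/Q̄_A)/(ΔP_B/P̄_B) = (1218/1639.0)/(-19/68.60) ≈ -2.68.

-2.68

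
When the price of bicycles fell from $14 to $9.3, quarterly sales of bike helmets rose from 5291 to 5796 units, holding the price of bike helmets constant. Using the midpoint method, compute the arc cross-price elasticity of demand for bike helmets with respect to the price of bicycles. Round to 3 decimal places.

-0.226

ΔQ_A = 5796 − 5291 = 505; ΔP_B = 9.3 − 14 = -4.7.
Midpoints: Q̄_A = 5543.5, P̄_B = 11.65.
ε = (ΔQ_A/Q̄_A)/(ΔP_B/P̄_B) = (505/5543.5)/(-4.7/11.65) ≈ -0.226.
ε < 0: bike helmets and bicycles are complements.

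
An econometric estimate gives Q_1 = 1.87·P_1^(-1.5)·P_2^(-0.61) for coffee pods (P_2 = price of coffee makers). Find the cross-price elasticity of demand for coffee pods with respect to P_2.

-0.61

In a log-linear (constant-elasticity) demand function, the coefficient on the exponent of P_2 is the cross-price elasticity.
ε = -0.61. Negative, so coffee pods and coffee makers are complements.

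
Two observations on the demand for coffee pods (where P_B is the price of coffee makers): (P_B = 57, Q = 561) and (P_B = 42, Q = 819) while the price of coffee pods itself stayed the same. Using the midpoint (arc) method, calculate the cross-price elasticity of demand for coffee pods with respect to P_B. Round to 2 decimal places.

-1.23

ΔQ_A = 819 − 561 = 258; ΔP_B = 42 − 57 = -15.
Midpoints: Q̄_A = 690.0, P̄_B = 49.50.
ε = (ΔQ_A/Q̄_A)/(ΔP_B/P̄_B) = (258/690.0)/(-15/49.50) ≈ -1.23.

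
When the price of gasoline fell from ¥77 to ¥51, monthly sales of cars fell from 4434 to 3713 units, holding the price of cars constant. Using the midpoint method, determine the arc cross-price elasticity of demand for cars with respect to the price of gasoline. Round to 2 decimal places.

0.44

ΔQ_A = 3713 − 4434 = -721; ΔP_B = 51 − 77 = -26.
Midpoints: Q̄_A = 4073.5, P̄_B = 64.00.
ε = (ΔQ_A/Q̄_A)/(ΔP_B/P̄_B) = (-721/4073.5)/(-26/64.00) ≈ 0.44.
ε > 0: cars and gasoline are substitutes.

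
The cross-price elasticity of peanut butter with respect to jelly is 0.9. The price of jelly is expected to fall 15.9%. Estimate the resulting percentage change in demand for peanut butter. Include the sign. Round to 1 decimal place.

%ΔQ ≈ ε × %ΔP of jelly = 0.9 × (-15.9%) = -14.3%.

-14.3%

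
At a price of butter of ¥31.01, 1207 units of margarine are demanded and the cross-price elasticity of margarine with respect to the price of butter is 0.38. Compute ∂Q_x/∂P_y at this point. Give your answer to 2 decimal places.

ε = (∂Q_x/∂P_y)·(P_y/Q_x) ⇒ ∂Q_x/∂P_y = ε·Q_x/P_y = 0.38 × 1207/31.01 ≈ 14.79.

14.79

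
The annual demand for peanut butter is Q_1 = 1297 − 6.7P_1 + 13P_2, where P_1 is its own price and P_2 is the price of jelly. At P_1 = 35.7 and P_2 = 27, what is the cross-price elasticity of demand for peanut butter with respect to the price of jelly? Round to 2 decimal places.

0.25

At P_1 = 35.7 and P_2 = 27: Q_1 = 1408.81.
∂Q_1/∂P_2 = 13.
ε = (∂Q_1/∂P_2)(P_2/Q_1) = 13 × (27/1408.81) ≈ 0.25.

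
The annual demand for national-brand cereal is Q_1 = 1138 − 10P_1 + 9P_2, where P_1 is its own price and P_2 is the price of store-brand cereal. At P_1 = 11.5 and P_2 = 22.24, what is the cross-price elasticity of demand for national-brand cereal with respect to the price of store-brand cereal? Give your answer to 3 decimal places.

At P_1 = 11.5 and P_2 = 22.24: Q_1 = 1223.16.
∂Q_1/∂P_2 = 9.
ε = (∂Q_1/∂P_2)(P_2/Q_1) = 9 × (22.24/1223.16) ≈ 0.164.

0.164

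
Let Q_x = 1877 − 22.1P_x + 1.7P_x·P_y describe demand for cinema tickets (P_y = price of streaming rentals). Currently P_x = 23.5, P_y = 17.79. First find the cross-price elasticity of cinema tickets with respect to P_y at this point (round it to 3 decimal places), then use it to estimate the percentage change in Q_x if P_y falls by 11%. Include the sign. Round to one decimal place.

At P_x = 23.5, P_y = 17.79: Q_x = 2068.360.
∂Q_x/∂P_y = 1.7P_x = 39.9500.
ε = (∂Q_x/∂P_y)(P_y/Q_x) = 39.9500 × 17.79/2068.360 ≈ 0.344.
%ΔQ_x ≈ ε × %ΔP_y = 0.344 × (-11%) = -3.8%.

-3.8%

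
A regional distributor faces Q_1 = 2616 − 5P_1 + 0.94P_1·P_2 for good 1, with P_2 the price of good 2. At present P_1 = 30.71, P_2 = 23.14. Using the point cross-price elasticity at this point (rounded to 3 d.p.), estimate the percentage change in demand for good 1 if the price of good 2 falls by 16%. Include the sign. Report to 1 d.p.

-3.4%

At P_1 = 30.71, P_2 = 23.14: Q_1 = 3130.442.
∂Q_1/∂P_2 = 0.94P_1 = 28.8674.
ε = (∂Q_1/∂P_2)(P_2/Q_1) = 28.8674 × 23.14/3130.442 ≈ 0.213.
%ΔQ_1 ≈ ε × %ΔP_2 = 0.213 × (-16%) = -3.4%.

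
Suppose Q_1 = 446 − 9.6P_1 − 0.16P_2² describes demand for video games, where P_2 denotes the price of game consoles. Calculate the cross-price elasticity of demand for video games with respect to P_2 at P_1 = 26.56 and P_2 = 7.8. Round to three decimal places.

-0.107

At P_1 = 26.56 and P_2 = 7.8: Q_1 = 181.290.
∂Q_1/∂P_2 = -0.32P_2 = -0.32(7.8) = -2.4960.
ε = (∂Q_1/∂P_2)(P_2/Q_1) = -2.4960 × (7.8/181.290) ≈ -0.107.
ε < 0: complements.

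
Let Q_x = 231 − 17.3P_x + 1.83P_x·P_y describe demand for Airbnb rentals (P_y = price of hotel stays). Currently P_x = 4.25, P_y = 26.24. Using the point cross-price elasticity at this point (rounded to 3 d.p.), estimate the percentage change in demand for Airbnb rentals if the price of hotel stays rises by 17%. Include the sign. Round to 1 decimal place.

At P_x = 4.25, P_y = 26.24: Q_x = 361.557.
∂Q_x/∂P_y = 1.83P_x = 7.7775.
ε = (∂Q_x/∂P_y)(P_y/Q_x) = 7.7775 × 26.24/361.557 ≈ 0.564.
%ΔQ_x ≈ ε × %ΔP_y = 0.564 × (17%) = 9.6%.

9.6%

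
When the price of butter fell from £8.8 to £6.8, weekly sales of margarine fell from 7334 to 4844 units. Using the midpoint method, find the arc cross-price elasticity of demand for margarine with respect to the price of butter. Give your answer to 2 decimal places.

ΔQ_A = 4844 − 7334 = -2490; ΔP_B = 6.8 − 8.8 = -2.
Midpoints: Q̄_A = 6089.0, P̄_B = 7.80.
ε = (ΔQ_A/Q̄_A)/(ΔP_B/P̄_B) = (-2490/6089.0)/(-2/7.80) ≈ 1.59.
ε > 0: margarine and butter are substitutes.

1.59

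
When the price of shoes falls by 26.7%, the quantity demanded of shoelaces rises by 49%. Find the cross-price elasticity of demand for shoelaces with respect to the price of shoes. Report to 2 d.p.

-1.84

ε = (%ΔQ of shoelaces) / (%ΔP of shoes) = (49%) / (-26.7%) ≈ -1.84.
Negative cross-price elasticity: complements.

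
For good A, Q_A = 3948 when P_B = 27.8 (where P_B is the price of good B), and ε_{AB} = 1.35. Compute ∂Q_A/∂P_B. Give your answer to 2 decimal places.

191.72

ε = (∂Q_A/∂P_B)·(P_B/Q_A) ⇒ ∂Q_A/∂P_B = ε·Q_A/P_B = 1.35 × 3948/27.8 ≈ 191.72.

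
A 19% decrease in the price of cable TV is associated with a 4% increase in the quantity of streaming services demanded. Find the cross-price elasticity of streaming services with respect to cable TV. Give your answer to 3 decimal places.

ε = (%ΔQ of streaming services) / (%ΔP of cable TV) = (4%) / (-19%) ≈ -0.211.
Negative cross-price elasticity: complements.

-0.211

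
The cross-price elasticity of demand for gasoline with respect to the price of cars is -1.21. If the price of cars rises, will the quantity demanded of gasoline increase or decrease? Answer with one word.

decrease

ε < 0 and the price of cars rises, so the quantity of gasoline moves in the opposite direction: it decreases.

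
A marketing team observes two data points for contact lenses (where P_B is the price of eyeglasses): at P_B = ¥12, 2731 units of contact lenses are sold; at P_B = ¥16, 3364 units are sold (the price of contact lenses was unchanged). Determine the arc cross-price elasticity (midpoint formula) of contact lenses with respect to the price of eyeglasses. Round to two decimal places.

0.73

ΔQ_A = 3364 − 2731 = 633; ΔP_B = 16 − 12 = 4.
Midpoints: Q̄_A = 3047.5, P̄_B = 14.00.
ε = (ΔQ_A/Q̄_A)/(ΔP_B/P̄_B) = (633/3047.5)/(4/14.00) ≈ 0.73.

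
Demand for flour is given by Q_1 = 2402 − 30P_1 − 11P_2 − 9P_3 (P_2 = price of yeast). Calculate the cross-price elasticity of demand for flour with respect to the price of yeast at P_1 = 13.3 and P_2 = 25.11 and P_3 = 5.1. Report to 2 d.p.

-0.16

At P_1 = 13.3 and P_2 = 25.11 and P_3 = 5.1: Q_1 = 1680.89.
∂Q_1/∂P_2 = -11.
ε = (∂Q_1/∂P_2)(P_2/Q_1) = -11 × (25.11/1680.89) ≈ -0.16.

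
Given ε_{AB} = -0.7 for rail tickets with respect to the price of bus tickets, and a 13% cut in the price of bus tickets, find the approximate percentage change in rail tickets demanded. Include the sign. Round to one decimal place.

9.1%

%ΔQ ≈ ε × %ΔP of bus tickets = -0.7 × (-13%) = 9.1%.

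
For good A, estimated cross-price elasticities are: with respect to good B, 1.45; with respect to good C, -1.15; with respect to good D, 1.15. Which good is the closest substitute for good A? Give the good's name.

Substitutes have ε > 0. Among the positive values, 1.45 (good B) is largest.

good B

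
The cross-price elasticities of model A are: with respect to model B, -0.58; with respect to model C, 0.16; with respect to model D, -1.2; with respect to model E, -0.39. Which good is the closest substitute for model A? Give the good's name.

model C

Substitutes have ε > 0. Among the positive values, 0.16 (model C) is largest.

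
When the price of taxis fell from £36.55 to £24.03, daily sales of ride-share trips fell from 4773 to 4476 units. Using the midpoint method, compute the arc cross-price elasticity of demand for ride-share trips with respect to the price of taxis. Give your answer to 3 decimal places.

ΔQ_A = 4476 − 4773 = -297; ΔP_B = 24.03 − 36.55 = -12.52.
Midpoints: Q̄_A = 4624.5, P̄_B = 30.29.
ε = (ΔQ_A/Q̄_A)/(ΔP_B/P̄_B) = (-297/4624.5)/(-12.52/30.29) ≈ 0.155.
ε > 0: ride-share trips and taxis are substitutes.

0.155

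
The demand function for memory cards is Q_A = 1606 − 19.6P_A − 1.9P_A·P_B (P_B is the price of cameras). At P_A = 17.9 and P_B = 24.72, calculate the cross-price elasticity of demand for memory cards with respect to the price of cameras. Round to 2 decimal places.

At P_A = 17.9 and P_B = 24.72: Q_A = 414.433.
∂Q_A/∂P_B = -1.9P_A = -1.9(17.9) = -34.0100.
ε = (∂Q_A/∂P_B)(P_B/Q_A) = -34.0100 × (24.72/414.433) ≈ -2.03.
ε < 0: complements.

-2.03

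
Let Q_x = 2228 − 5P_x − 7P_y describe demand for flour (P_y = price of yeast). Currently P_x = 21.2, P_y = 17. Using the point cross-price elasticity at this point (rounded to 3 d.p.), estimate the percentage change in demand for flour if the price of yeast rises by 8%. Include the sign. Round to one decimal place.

-0.5%

At P_x = 21.2, P_y = 17: Q_x = 2003.
∂Q_x/∂P_y = -7.
ε = (∂Q_x/∂P_y)(P_y/Q_x) = -7.0000 × 17/2003 ≈ -0.059.
%ΔQ_x ≈ ε × %ΔP_y = -0.059 × (8%) = -0.5%.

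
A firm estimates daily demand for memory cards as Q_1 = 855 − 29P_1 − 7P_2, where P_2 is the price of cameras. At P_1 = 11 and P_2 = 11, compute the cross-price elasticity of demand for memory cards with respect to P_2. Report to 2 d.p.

-0.17

At P_1 = 11 and P_2 = 11: Q_1 = 459.
∂Q_1/∂P_2 = -7.
ε = (∂Q_1/∂P_2)(P_2/Q_1) = -7 × (11/459) ≈ -0.17.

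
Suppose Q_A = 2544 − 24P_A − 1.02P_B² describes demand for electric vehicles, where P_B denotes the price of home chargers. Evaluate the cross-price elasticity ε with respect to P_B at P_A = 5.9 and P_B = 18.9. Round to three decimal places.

At P_A = 5.9 and P_B = 18.9: Q_A = 2038.046.
∂Q_A/∂P_B = -2.04P_B = -2.04(18.9) = -38.5560.
ε = (∂Q_A/∂P_B)(P_B/Q_A) = -38.5560 × (18.9/2038.046) ≈ -0.358.
ε < 0: complements.

-0.358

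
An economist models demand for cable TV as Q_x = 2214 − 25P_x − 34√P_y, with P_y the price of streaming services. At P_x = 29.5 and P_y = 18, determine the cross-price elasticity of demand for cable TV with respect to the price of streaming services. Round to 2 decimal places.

At P_x = 29.5 and P_y = 18: Q_x = 1332.250.
∂Q_x/∂P_y = -34/(2√P_y) = -34/(2√18) = -4.0069.
ε = (∂Q_x/∂P_y)(P_y/Q_x) = -4.0069 × (18/1332.250) ≈ -0.05.

-0.05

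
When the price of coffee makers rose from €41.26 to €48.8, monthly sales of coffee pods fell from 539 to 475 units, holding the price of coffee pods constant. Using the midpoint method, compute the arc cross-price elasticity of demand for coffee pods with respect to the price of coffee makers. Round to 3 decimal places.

ΔQ_A = 475 − 539 = -64; ΔP_B = 48.8 − 41.26 = 7.54.
Midpoints: Q̄_A = 507.0, P̄_B = 45.03.
ε = (ΔQ_A/Q̄_A)/(ΔP_B/P̄_B) = (-64/507.0)/(7.54/45.03) ≈ -0.754.
ε < 0: coffee pods and coffee makers are complements.

-0.754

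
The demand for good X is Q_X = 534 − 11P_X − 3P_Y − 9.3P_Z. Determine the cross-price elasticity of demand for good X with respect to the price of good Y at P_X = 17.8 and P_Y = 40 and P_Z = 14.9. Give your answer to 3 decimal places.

At P_X = 17.8 and P_Y = 40 and P_Z = 14.9: Q_X = 79.63.
∂Q_X/∂P_Y = -3.
ε = (∂Q_X/∂P_Y)(P_Y/Q_X) = -3 × (40/79.63) ≈ -1.507.

-1.507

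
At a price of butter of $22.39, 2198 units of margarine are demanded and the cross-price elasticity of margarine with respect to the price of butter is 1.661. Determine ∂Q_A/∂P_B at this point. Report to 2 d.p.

163.06

ε = (∂Q_A/∂P_B)·(P_B/Q_A) ⇒ ∂Q_A/∂P_B = ε·Q_A/P_B = 1.661 × 2198/22.39 ≈ 163.06.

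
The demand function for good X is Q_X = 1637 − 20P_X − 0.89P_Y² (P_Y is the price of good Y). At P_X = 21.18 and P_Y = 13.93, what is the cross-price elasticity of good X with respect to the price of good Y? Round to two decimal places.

-0.33

At P_X = 21.18 and P_Y = 13.93: Q_X = 1040.700.
∂Q_X/∂P_Y = -1.78P_Y = -1.78(13.93) = -24.7954.
ε = (∂Q_X/∂P_Y)(P_Y/Q_X) = -24.7954 × (13.93/1040.700) ≈ -0.33.
ε < 0: complements.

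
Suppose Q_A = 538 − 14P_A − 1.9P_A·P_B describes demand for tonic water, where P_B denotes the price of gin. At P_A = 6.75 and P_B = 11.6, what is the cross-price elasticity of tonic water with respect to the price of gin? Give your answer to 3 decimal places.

-0.505

At P_A = 6.75 and P_B = 11.6: Q_A = 294.73.
∂Q_A/∂P_B = -1.9P_A = -1.9(6.75) = -12.8250.
ε = (∂Q_A/∂P_B)(P_B/Q_A) = -12.8250 × (11.6/294.73) ≈ -0.505.
ε < 0: complements.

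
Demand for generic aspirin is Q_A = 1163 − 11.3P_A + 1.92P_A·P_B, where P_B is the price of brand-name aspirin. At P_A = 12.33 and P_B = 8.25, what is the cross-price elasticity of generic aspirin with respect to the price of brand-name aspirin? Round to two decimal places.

At P_A = 12.33 and P_B = 8.25: Q_A = 1218.978.
∂Q_A/∂P_B = 1.92P_A = 1.92(12.33) = 23.6736.
ε = (∂Q_A/∂P_B)(P_B/Q_A) = 23.6736 × (8.25/1218.978) ≈ 0.16.
ε > 0: substitutes.

0.16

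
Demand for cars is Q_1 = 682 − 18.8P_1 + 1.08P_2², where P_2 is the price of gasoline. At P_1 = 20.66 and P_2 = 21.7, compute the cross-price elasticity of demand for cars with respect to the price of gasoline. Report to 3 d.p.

1.268

At P_1 = 20.66 and P_2 = 21.7: Q_1 = 802.153.
∂Q_1/∂P_2 = 2.16P_2 = 2.16(21.7) = 46.8720.
ε = (∂Q_1/∂P_2)(P_2/Q_1) = 46.8720 × (21.7/802.153) ≈ 1.268.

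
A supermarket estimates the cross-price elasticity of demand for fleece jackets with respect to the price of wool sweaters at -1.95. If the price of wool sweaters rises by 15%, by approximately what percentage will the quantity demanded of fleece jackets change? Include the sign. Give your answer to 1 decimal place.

-29.3%

%ΔQ ≈ ε × %ΔP of wool sweaters = -1.95 × (15%) = -29.3%.
Demand for fleece jackets falls by about 29.3%.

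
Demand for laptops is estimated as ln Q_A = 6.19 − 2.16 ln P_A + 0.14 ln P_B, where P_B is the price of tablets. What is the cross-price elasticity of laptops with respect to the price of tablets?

0.14

In a log-linear (constant-elasticity) demand function, the coefficient on ln P_B is the cross-price elasticity.
ε = 0.14. Positive, so laptops and tablets are substitutes.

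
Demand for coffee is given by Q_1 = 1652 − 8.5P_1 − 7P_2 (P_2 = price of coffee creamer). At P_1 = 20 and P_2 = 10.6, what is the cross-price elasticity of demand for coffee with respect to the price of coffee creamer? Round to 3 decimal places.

-0.053

At P_1 = 20 and P_2 = 10.6: Q_1 = 1407.8.
∂Q_1/∂P_2 = -7.
ε = (∂Q_1/∂P_2)(P_2/Q_1) = -7 × (10.6/1407.8) ≈ -0.053.
Since ε < 0, coffee and coffee creamer are complements.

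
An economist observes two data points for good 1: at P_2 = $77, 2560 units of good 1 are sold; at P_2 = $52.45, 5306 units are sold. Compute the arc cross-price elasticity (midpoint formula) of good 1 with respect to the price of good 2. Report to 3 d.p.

-1.841

ΔQ_1 = 5306 − 2560 = 2746; ΔP_2 = 52.45 − 77 = -24.55.
Midpoints: Q̄_1 = 3933.0, P̄_2 = 64.72.
ε = (ΔQ_1/Q̄_1)/(ΔP_2/P̄_2) = (2746/3933.0)/(-24.55/64.72) ≈ -1.841.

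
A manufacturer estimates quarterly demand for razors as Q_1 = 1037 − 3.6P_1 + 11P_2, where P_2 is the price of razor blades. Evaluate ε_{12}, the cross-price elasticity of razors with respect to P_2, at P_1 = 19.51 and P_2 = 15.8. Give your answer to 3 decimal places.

At P_1 = 19.51 and P_2 = 15.8: Q_1 = 1140.564.
∂Q_1/∂P_2 = 11.
ε = (∂Q_1/∂P_2)(P_2/Q_1) = 11 × (15.8/1140.564) ≈ 0.152.
Since ε > 0, razors and razor blades are substitutes.

0.152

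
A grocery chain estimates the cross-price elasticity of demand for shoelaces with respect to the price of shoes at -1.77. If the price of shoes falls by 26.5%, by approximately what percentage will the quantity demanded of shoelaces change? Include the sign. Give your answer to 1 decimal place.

46.9%

%ΔQ ≈ ε × %ΔP of shoes = -1.77 × (-26.5%) = 46.9%.
Demand for shoelaces rises by about 46.9%.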